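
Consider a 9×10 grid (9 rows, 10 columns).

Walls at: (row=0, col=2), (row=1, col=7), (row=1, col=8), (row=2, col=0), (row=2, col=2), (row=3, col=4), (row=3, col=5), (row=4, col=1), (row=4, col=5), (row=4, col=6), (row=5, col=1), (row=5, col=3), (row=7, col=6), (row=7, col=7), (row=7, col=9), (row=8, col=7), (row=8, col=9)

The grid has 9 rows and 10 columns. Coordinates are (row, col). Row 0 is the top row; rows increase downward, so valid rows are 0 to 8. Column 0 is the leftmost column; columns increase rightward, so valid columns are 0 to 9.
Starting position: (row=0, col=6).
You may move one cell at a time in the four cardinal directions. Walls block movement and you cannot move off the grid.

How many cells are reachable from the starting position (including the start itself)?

Answer: Reachable cells: 73

Derivation:
BFS flood-fill from (row=0, col=6):
  Distance 0: (row=0, col=6)
  Distance 1: (row=0, col=5), (row=0, col=7), (row=1, col=6)
  Distance 2: (row=0, col=4), (row=0, col=8), (row=1, col=5), (row=2, col=6)
  Distance 3: (row=0, col=3), (row=0, col=9), (row=1, col=4), (row=2, col=5), (row=2, col=7), (row=3, col=6)
  Distance 4: (row=1, col=3), (row=1, col=9), (row=2, col=4), (row=2, col=8), (row=3, col=7)
  Distance 5: (row=1, col=2), (row=2, col=3), (row=2, col=9), (row=3, col=8), (row=4, col=7)
  Distance 6: (row=1, col=1), (row=3, col=3), (row=3, col=9), (row=4, col=8), (row=5, col=7)
  Distance 7: (row=0, col=1), (row=1, col=0), (row=2, col=1), (row=3, col=2), (row=4, col=3), (row=4, col=9), (row=5, col=6), (row=5, col=8), (row=6, col=7)
  Distance 8: (row=0, col=0), (row=3, col=1), (row=4, col=2), (row=4, col=4), (row=5, col=5), (row=5, col=9), (row=6, col=6), (row=6, col=8)
  Distance 9: (row=3, col=0), (row=5, col=2), (row=5, col=4), (row=6, col=5), (row=6, col=9), (row=7, col=8)
  Distance 10: (row=4, col=0), (row=6, col=2), (row=6, col=4), (row=7, col=5), (row=8, col=8)
  Distance 11: (row=5, col=0), (row=6, col=1), (row=6, col=3), (row=7, col=2), (row=7, col=4), (row=8, col=5)
  Distance 12: (row=6, col=0), (row=7, col=1), (row=7, col=3), (row=8, col=2), (row=8, col=4), (row=8, col=6)
  Distance 13: (row=7, col=0), (row=8, col=1), (row=8, col=3)
  Distance 14: (row=8, col=0)
Total reachable: 73 (grid has 73 open cells total)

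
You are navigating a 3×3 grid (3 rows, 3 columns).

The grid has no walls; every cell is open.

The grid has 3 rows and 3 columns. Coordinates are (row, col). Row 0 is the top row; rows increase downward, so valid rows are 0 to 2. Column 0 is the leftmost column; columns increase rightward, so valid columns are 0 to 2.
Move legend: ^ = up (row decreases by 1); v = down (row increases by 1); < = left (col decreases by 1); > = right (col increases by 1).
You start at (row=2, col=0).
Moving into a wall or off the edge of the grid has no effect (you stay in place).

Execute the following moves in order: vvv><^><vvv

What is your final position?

Start: (row=2, col=0)
  [×3]v (down): blocked, stay at (row=2, col=0)
  > (right): (row=2, col=0) -> (row=2, col=1)
  < (left): (row=2, col=1) -> (row=2, col=0)
  ^ (up): (row=2, col=0) -> (row=1, col=0)
  > (right): (row=1, col=0) -> (row=1, col=1)
  < (left): (row=1, col=1) -> (row=1, col=0)
  v (down): (row=1, col=0) -> (row=2, col=0)
  v (down): blocked, stay at (row=2, col=0)
  v (down): blocked, stay at (row=2, col=0)
Final: (row=2, col=0)

Answer: Final position: (row=2, col=0)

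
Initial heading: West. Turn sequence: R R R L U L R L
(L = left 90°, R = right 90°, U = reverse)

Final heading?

Answer: Final heading: South

Derivation:
Start: West
  R (right (90° clockwise)) -> North
  R (right (90° clockwise)) -> East
  R (right (90° clockwise)) -> South
  L (left (90° counter-clockwise)) -> East
  U (U-turn (180°)) -> West
  L (left (90° counter-clockwise)) -> South
  R (right (90° clockwise)) -> West
  L (left (90° counter-clockwise)) -> South
Final: South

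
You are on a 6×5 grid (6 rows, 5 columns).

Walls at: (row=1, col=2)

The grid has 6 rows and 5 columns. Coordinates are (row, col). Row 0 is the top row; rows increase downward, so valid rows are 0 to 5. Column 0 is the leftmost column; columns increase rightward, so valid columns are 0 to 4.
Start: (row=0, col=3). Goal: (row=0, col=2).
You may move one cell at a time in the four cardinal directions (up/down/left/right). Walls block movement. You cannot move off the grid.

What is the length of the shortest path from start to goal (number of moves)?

BFS from (row=0, col=3) until reaching (row=0, col=2):
  Distance 0: (row=0, col=3)
  Distance 1: (row=0, col=2), (row=0, col=4), (row=1, col=3)  <- goal reached here
One shortest path (1 moves): (row=0, col=3) -> (row=0, col=2)

Answer: Shortest path length: 1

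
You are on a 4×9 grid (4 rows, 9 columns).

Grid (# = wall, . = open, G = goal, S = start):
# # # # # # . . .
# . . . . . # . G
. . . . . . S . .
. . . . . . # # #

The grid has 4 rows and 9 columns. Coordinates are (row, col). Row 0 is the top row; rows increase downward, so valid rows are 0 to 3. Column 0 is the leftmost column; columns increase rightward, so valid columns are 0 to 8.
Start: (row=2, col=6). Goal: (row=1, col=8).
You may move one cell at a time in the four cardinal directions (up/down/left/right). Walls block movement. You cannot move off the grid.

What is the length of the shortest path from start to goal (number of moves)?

Answer: Shortest path length: 3

Derivation:
BFS from (row=2, col=6) until reaching (row=1, col=8):
  Distance 0: (row=2, col=6)
  Distance 1: (row=2, col=5), (row=2, col=7)
  Distance 2: (row=1, col=5), (row=1, col=7), (row=2, col=4), (row=2, col=8), (row=3, col=5)
  Distance 3: (row=0, col=7), (row=1, col=4), (row=1, col=8), (row=2, col=3), (row=3, col=4)  <- goal reached here
One shortest path (3 moves): (row=2, col=6) -> (row=2, col=7) -> (row=2, col=8) -> (row=1, col=8)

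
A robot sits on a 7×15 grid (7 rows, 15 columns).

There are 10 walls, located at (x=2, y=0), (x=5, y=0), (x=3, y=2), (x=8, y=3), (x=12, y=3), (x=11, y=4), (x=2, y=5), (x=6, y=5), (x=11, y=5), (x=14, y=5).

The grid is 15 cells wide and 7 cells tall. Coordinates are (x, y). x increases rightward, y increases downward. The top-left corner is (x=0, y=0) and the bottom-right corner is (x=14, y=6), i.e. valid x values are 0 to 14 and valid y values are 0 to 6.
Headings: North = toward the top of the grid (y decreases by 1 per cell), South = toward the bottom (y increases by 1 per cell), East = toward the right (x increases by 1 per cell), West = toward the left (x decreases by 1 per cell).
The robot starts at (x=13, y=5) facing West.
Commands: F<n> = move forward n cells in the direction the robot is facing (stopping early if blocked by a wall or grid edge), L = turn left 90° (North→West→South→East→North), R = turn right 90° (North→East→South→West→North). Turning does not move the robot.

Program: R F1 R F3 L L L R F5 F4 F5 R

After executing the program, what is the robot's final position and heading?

Start: (x=13, y=5), facing West
  R: turn right, now facing North
  F1: move forward 1, now at (x=13, y=4)
  R: turn right, now facing East
  F3: move forward 1/3 (blocked), now at (x=14, y=4)
  L: turn left, now facing North
  L: turn left, now facing West
  L: turn left, now facing South
  R: turn right, now facing West
  F5: move forward 2/5 (blocked), now at (x=12, y=4)
  F4: move forward 0/4 (blocked), now at (x=12, y=4)
  F5: move forward 0/5 (blocked), now at (x=12, y=4)
  R: turn right, now facing North
Final: (x=12, y=4), facing North

Answer: Final position: (x=12, y=4), facing North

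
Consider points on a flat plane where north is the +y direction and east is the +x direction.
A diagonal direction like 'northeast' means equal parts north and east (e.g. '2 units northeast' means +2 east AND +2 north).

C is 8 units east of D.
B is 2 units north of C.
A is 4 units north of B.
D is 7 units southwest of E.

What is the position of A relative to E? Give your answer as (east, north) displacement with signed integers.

Answer: A is at (east=1, north=-1) relative to E.

Derivation:
Place E at the origin (east=0, north=0).
  D is 7 units southwest of E: delta (east=-7, north=-7); D at (east=-7, north=-7).
  C is 8 units east of D: delta (east=+8, north=+0); C at (east=1, north=-7).
  B is 2 units north of C: delta (east=+0, north=+2); B at (east=1, north=-5).
  A is 4 units north of B: delta (east=+0, north=+4); A at (east=1, north=-1).
Therefore A relative to E: (east=1, north=-1).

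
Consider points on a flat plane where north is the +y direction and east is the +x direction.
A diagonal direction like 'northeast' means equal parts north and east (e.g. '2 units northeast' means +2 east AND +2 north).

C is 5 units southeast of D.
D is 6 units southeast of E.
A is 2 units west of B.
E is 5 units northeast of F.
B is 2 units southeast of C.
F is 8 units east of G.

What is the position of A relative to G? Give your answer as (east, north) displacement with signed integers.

Answer: A is at (east=24, north=-8) relative to G.

Derivation:
Place G at the origin (east=0, north=0).
  F is 8 units east of G: delta (east=+8, north=+0); F at (east=8, north=0).
  E is 5 units northeast of F: delta (east=+5, north=+5); E at (east=13, north=5).
  D is 6 units southeast of E: delta (east=+6, north=-6); D at (east=19, north=-1).
  C is 5 units southeast of D: delta (east=+5, north=-5); C at (east=24, north=-6).
  B is 2 units southeast of C: delta (east=+2, north=-2); B at (east=26, north=-8).
  A is 2 units west of B: delta (east=-2, north=+0); A at (east=24, north=-8).
Therefore A relative to G: (east=24, north=-8).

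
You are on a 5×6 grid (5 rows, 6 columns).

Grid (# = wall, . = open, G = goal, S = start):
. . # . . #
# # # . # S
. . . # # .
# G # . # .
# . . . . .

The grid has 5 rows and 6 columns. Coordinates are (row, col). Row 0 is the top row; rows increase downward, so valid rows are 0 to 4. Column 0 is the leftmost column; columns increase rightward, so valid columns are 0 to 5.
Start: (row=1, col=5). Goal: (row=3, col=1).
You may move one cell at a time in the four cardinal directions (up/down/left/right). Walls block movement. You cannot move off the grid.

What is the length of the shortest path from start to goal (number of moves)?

BFS from (row=1, col=5) until reaching (row=3, col=1):
  Distance 0: (row=1, col=5)
  Distance 1: (row=2, col=5)
  Distance 2: (row=3, col=5)
  Distance 3: (row=4, col=5)
  Distance 4: (row=4, col=4)
  Distance 5: (row=4, col=3)
  Distance 6: (row=3, col=3), (row=4, col=2)
  Distance 7: (row=4, col=1)
  Distance 8: (row=3, col=1)  <- goal reached here
One shortest path (8 moves): (row=1, col=5) -> (row=2, col=5) -> (row=3, col=5) -> (row=4, col=5) -> (row=4, col=4) -> (row=4, col=3) -> (row=4, col=2) -> (row=4, col=1) -> (row=3, col=1)

Answer: Shortest path length: 8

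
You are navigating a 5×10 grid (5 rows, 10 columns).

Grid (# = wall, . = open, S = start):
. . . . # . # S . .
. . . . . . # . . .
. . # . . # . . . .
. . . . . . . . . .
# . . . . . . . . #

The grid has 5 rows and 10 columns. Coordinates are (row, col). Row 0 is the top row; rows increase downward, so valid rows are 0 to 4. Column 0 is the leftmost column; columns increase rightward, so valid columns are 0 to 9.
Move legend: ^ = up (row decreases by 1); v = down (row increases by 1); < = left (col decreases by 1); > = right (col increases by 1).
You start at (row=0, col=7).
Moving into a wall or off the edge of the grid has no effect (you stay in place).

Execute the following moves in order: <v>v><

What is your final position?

Start: (row=0, col=7)
  < (left): blocked, stay at (row=0, col=7)
  v (down): (row=0, col=7) -> (row=1, col=7)
  > (right): (row=1, col=7) -> (row=1, col=8)
  v (down): (row=1, col=8) -> (row=2, col=8)
  > (right): (row=2, col=8) -> (row=2, col=9)
  < (left): (row=2, col=9) -> (row=2, col=8)
Final: (row=2, col=8)

Answer: Final position: (row=2, col=8)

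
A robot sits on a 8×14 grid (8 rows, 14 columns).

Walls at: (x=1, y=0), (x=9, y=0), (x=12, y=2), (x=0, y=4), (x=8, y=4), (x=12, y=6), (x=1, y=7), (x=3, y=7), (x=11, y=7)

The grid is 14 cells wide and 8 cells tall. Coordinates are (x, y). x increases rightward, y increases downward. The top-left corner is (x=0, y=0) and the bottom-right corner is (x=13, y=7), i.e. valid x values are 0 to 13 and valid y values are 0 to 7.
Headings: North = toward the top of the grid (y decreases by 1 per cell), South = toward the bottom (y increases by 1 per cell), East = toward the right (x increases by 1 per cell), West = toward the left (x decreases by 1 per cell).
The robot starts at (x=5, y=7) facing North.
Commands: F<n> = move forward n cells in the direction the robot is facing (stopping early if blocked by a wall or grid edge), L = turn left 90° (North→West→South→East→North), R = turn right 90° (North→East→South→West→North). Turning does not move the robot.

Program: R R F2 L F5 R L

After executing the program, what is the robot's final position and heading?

Answer: Final position: (x=10, y=7), facing East

Derivation:
Start: (x=5, y=7), facing North
  R: turn right, now facing East
  R: turn right, now facing South
  F2: move forward 0/2 (blocked), now at (x=5, y=7)
  L: turn left, now facing East
  F5: move forward 5, now at (x=10, y=7)
  R: turn right, now facing South
  L: turn left, now facing East
Final: (x=10, y=7), facing East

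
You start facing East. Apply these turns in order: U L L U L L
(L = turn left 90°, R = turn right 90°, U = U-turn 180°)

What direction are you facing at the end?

Start: East
  U (U-turn (180°)) -> West
  L (left (90° counter-clockwise)) -> South
  L (left (90° counter-clockwise)) -> East
  U (U-turn (180°)) -> West
  L (left (90° counter-clockwise)) -> South
  L (left (90° counter-clockwise)) -> East
Final: East

Answer: Final heading: East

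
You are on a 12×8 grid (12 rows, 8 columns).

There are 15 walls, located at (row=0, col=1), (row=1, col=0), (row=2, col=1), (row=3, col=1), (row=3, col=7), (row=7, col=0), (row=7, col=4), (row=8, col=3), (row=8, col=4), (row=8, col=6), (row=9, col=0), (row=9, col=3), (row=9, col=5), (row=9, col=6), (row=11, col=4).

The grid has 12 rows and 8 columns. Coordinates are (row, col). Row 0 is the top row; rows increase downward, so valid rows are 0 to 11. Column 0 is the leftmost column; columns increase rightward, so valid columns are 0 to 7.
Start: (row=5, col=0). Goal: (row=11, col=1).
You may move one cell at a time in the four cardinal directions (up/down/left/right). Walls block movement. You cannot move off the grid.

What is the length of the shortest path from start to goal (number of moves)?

BFS from (row=5, col=0) until reaching (row=11, col=1):
  Distance 0: (row=5, col=0)
  Distance 1: (row=4, col=0), (row=5, col=1), (row=6, col=0)
  Distance 2: (row=3, col=0), (row=4, col=1), (row=5, col=2), (row=6, col=1)
  Distance 3: (row=2, col=0), (row=4, col=2), (row=5, col=3), (row=6, col=2), (row=7, col=1)
  Distance 4: (row=3, col=2), (row=4, col=3), (row=5, col=4), (row=6, col=3), (row=7, col=2), (row=8, col=1)
  Distance 5: (row=2, col=2), (row=3, col=3), (row=4, col=4), (row=5, col=5), (row=6, col=4), (row=7, col=3), (row=8, col=0), (row=8, col=2), (row=9, col=1)
  Distance 6: (row=1, col=2), (row=2, col=3), (row=3, col=4), (row=4, col=5), (row=5, col=6), (row=6, col=5), (row=9, col=2), (row=10, col=1)
  Distance 7: (row=0, col=2), (row=1, col=1), (row=1, col=3), (row=2, col=4), (row=3, col=5), (row=4, col=6), (row=5, col=7), (row=6, col=6), (row=7, col=5), (row=10, col=0), (row=10, col=2), (row=11, col=1)  <- goal reached here
One shortest path (7 moves): (row=5, col=0) -> (row=5, col=1) -> (row=6, col=1) -> (row=7, col=1) -> (row=8, col=1) -> (row=9, col=1) -> (row=10, col=1) -> (row=11, col=1)

Answer: Shortest path length: 7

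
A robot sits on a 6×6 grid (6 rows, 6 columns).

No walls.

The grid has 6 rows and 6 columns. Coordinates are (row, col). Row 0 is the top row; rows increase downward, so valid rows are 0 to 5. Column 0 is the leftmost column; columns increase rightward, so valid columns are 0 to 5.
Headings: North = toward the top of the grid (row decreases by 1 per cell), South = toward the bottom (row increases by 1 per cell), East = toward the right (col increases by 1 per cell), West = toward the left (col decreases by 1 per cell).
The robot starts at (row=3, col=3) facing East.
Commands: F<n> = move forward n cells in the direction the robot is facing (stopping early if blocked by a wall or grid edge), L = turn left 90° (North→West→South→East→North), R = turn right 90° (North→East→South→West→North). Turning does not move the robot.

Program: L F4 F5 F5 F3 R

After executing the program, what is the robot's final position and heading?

Answer: Final position: (row=0, col=3), facing East

Derivation:
Start: (row=3, col=3), facing East
  L: turn left, now facing North
  F4: move forward 3/4 (blocked), now at (row=0, col=3)
  F5: move forward 0/5 (blocked), now at (row=0, col=3)
  F5: move forward 0/5 (blocked), now at (row=0, col=3)
  F3: move forward 0/3 (blocked), now at (row=0, col=3)
  R: turn right, now facing East
Final: (row=0, col=3), facing East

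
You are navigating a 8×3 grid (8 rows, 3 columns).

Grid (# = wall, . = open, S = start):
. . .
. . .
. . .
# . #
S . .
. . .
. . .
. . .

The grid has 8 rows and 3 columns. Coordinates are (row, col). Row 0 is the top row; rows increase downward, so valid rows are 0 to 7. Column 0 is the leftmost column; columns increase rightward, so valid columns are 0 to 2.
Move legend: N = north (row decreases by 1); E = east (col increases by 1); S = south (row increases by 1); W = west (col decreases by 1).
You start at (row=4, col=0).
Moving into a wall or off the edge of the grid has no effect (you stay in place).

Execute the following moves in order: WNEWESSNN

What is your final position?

Answer: Final position: (row=4, col=1)

Derivation:
Start: (row=4, col=0)
  W (west): blocked, stay at (row=4, col=0)
  N (north): blocked, stay at (row=4, col=0)
  E (east): (row=4, col=0) -> (row=4, col=1)
  W (west): (row=4, col=1) -> (row=4, col=0)
  E (east): (row=4, col=0) -> (row=4, col=1)
  S (south): (row=4, col=1) -> (row=5, col=1)
  S (south): (row=5, col=1) -> (row=6, col=1)
  N (north): (row=6, col=1) -> (row=5, col=1)
  N (north): (row=5, col=1) -> (row=4, col=1)
Final: (row=4, col=1)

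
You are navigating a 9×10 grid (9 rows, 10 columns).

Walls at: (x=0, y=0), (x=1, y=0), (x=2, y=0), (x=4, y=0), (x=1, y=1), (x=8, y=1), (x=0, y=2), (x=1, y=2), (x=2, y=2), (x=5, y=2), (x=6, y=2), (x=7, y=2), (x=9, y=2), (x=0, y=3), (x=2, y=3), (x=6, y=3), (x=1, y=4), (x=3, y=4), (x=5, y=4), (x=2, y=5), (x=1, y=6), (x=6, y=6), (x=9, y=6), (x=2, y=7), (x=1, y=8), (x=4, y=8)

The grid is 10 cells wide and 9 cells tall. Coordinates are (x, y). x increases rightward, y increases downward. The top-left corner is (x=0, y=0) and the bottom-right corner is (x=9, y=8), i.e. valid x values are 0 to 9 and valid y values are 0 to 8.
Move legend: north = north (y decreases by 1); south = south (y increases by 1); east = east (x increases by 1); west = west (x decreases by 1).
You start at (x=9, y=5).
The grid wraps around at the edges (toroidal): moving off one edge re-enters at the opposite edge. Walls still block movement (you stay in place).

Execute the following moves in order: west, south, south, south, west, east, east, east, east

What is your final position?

Start: (x=9, y=5)
  west (west): (x=9, y=5) -> (x=8, y=5)
  south (south): (x=8, y=5) -> (x=8, y=6)
  south (south): (x=8, y=6) -> (x=8, y=7)
  south (south): (x=8, y=7) -> (x=8, y=8)
  west (west): (x=8, y=8) -> (x=7, y=8)
  east (east): (x=7, y=8) -> (x=8, y=8)
  east (east): (x=8, y=8) -> (x=9, y=8)
  east (east): (x=9, y=8) -> (x=0, y=8)
  east (east): blocked, stay at (x=0, y=8)
Final: (x=0, y=8)

Answer: Final position: (x=0, y=8)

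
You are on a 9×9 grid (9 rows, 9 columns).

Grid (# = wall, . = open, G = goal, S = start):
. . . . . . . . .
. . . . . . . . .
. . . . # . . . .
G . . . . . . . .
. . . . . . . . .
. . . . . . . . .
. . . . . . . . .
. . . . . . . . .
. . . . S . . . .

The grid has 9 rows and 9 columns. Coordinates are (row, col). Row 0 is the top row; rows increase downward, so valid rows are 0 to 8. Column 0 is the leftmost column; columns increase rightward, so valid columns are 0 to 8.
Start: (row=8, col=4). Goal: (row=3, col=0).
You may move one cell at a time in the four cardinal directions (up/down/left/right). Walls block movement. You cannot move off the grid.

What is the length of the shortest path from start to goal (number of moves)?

BFS from (row=8, col=4) until reaching (row=3, col=0):
  Distance 0: (row=8, col=4)
  Distance 1: (row=7, col=4), (row=8, col=3), (row=8, col=5)
  Distance 2: (row=6, col=4), (row=7, col=3), (row=7, col=5), (row=8, col=2), (row=8, col=6)
  Distance 3: (row=5, col=4), (row=6, col=3), (row=6, col=5), (row=7, col=2), (row=7, col=6), (row=8, col=1), (row=8, col=7)
  Distance 4: (row=4, col=4), (row=5, col=3), (row=5, col=5), (row=6, col=2), (row=6, col=6), (row=7, col=1), (row=7, col=7), (row=8, col=0), (row=8, col=8)
  Distance 5: (row=3, col=4), (row=4, col=3), (row=4, col=5), (row=5, col=2), (row=5, col=6), (row=6, col=1), (row=6, col=7), (row=7, col=0), (row=7, col=8)
  Distance 6: (row=3, col=3), (row=3, col=5), (row=4, col=2), (row=4, col=6), (row=5, col=1), (row=5, col=7), (row=6, col=0), (row=6, col=8)
  Distance 7: (row=2, col=3), (row=2, col=5), (row=3, col=2), (row=3, col=6), (row=4, col=1), (row=4, col=7), (row=5, col=0), (row=5, col=8)
  Distance 8: (row=1, col=3), (row=1, col=5), (row=2, col=2), (row=2, col=6), (row=3, col=1), (row=3, col=7), (row=4, col=0), (row=4, col=8)
  Distance 9: (row=0, col=3), (row=0, col=5), (row=1, col=2), (row=1, col=4), (row=1, col=6), (row=2, col=1), (row=2, col=7), (row=3, col=0), (row=3, col=8)  <- goal reached here
One shortest path (9 moves): (row=8, col=4) -> (row=8, col=3) -> (row=8, col=2) -> (row=8, col=1) -> (row=8, col=0) -> (row=7, col=0) -> (row=6, col=0) -> (row=5, col=0) -> (row=4, col=0) -> (row=3, col=0)

Answer: Shortest path length: 9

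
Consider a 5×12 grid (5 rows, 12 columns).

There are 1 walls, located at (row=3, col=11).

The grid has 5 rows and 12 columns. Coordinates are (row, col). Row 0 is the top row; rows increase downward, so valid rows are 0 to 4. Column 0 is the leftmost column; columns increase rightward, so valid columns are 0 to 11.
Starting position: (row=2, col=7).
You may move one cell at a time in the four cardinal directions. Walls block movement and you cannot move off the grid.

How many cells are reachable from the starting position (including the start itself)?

BFS flood-fill from (row=2, col=7):
  Distance 0: (row=2, col=7)
  Distance 1: (row=1, col=7), (row=2, col=6), (row=2, col=8), (row=3, col=7)
  Distance 2: (row=0, col=7), (row=1, col=6), (row=1, col=8), (row=2, col=5), (row=2, col=9), (row=3, col=6), (row=3, col=8), (row=4, col=7)
  Distance 3: (row=0, col=6), (row=0, col=8), (row=1, col=5), (row=1, col=9), (row=2, col=4), (row=2, col=10), (row=3, col=5), (row=3, col=9), (row=4, col=6), (row=4, col=8)
  Distance 4: (row=0, col=5), (row=0, col=9), (row=1, col=4), (row=1, col=10), (row=2, col=3), (row=2, col=11), (row=3, col=4), (row=3, col=10), (row=4, col=5), (row=4, col=9)
  Distance 5: (row=0, col=4), (row=0, col=10), (row=1, col=3), (row=1, col=11), (row=2, col=2), (row=3, col=3), (row=4, col=4), (row=4, col=10)
  Distance 6: (row=0, col=3), (row=0, col=11), (row=1, col=2), (row=2, col=1), (row=3, col=2), (row=4, col=3), (row=4, col=11)
  Distance 7: (row=0, col=2), (row=1, col=1), (row=2, col=0), (row=3, col=1), (row=4, col=2)
  Distance 8: (row=0, col=1), (row=1, col=0), (row=3, col=0), (row=4, col=1)
  Distance 9: (row=0, col=0), (row=4, col=0)
Total reachable: 59 (grid has 59 open cells total)

Answer: Reachable cells: 59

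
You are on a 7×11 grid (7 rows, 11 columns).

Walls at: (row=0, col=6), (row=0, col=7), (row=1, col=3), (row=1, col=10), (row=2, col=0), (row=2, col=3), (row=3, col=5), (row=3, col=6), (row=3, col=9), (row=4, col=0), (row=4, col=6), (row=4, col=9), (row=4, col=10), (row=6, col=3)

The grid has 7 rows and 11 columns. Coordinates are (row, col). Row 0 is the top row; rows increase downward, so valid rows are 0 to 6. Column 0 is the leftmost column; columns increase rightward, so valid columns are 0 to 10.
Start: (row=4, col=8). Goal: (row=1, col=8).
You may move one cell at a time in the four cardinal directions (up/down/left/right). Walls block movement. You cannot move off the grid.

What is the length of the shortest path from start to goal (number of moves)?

BFS from (row=4, col=8) until reaching (row=1, col=8):
  Distance 0: (row=4, col=8)
  Distance 1: (row=3, col=8), (row=4, col=7), (row=5, col=8)
  Distance 2: (row=2, col=8), (row=3, col=7), (row=5, col=7), (row=5, col=9), (row=6, col=8)
  Distance 3: (row=1, col=8), (row=2, col=7), (row=2, col=9), (row=5, col=6), (row=5, col=10), (row=6, col=7), (row=6, col=9)  <- goal reached here
One shortest path (3 moves): (row=4, col=8) -> (row=3, col=8) -> (row=2, col=8) -> (row=1, col=8)

Answer: Shortest path length: 3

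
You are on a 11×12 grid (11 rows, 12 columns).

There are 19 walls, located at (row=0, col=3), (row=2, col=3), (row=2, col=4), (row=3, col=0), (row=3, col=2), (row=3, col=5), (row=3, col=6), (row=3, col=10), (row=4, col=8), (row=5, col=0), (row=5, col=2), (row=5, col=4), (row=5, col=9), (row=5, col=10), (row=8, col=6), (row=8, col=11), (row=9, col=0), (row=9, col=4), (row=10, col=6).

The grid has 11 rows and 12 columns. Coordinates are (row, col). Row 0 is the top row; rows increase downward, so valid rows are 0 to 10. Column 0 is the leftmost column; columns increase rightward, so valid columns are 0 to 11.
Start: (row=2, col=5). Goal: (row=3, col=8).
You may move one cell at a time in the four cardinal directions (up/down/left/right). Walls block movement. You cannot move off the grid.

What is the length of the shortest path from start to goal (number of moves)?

BFS from (row=2, col=5) until reaching (row=3, col=8):
  Distance 0: (row=2, col=5)
  Distance 1: (row=1, col=5), (row=2, col=6)
  Distance 2: (row=0, col=5), (row=1, col=4), (row=1, col=6), (row=2, col=7)
  Distance 3: (row=0, col=4), (row=0, col=6), (row=1, col=3), (row=1, col=7), (row=2, col=8), (row=3, col=7)
  Distance 4: (row=0, col=7), (row=1, col=2), (row=1, col=8), (row=2, col=9), (row=3, col=8), (row=4, col=7)  <- goal reached here
One shortest path (4 moves): (row=2, col=5) -> (row=2, col=6) -> (row=2, col=7) -> (row=2, col=8) -> (row=3, col=8)

Answer: Shortest path length: 4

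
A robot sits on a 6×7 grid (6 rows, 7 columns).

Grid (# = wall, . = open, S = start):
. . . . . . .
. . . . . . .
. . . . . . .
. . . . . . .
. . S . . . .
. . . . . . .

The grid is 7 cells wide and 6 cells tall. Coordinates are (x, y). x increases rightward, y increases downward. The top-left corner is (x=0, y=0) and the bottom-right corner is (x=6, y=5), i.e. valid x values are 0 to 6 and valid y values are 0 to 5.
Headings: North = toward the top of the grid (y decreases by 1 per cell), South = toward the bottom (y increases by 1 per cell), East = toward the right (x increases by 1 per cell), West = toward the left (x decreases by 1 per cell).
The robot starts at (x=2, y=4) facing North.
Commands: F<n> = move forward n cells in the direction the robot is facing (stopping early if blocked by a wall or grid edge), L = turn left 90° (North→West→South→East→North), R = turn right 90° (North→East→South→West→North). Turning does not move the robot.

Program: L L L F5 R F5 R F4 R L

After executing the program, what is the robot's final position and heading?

Start: (x=2, y=4), facing North
  L: turn left, now facing West
  L: turn left, now facing South
  L: turn left, now facing East
  F5: move forward 4/5 (blocked), now at (x=6, y=4)
  R: turn right, now facing South
  F5: move forward 1/5 (blocked), now at (x=6, y=5)
  R: turn right, now facing West
  F4: move forward 4, now at (x=2, y=5)
  R: turn right, now facing North
  L: turn left, now facing West
Final: (x=2, y=5), facing West

Answer: Final position: (x=2, y=5), facing West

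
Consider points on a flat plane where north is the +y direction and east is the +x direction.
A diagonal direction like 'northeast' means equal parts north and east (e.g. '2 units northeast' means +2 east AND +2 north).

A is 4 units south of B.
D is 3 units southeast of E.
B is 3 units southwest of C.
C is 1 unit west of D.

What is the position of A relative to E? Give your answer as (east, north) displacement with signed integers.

Answer: A is at (east=-1, north=-10) relative to E.

Derivation:
Place E at the origin (east=0, north=0).
  D is 3 units southeast of E: delta (east=+3, north=-3); D at (east=3, north=-3).
  C is 1 unit west of D: delta (east=-1, north=+0); C at (east=2, north=-3).
  B is 3 units southwest of C: delta (east=-3, north=-3); B at (east=-1, north=-6).
  A is 4 units south of B: delta (east=+0, north=-4); A at (east=-1, north=-10).
Therefore A relative to E: (east=-1, north=-10).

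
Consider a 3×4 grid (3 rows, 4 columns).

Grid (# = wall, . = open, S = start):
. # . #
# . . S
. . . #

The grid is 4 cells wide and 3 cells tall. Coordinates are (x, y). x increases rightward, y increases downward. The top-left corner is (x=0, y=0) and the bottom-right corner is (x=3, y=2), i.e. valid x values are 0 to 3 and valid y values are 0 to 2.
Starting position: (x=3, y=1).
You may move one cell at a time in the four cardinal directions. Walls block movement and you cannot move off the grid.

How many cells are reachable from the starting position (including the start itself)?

Answer: Reachable cells: 7

Derivation:
BFS flood-fill from (x=3, y=1):
  Distance 0: (x=3, y=1)
  Distance 1: (x=2, y=1)
  Distance 2: (x=2, y=0), (x=1, y=1), (x=2, y=2)
  Distance 3: (x=1, y=2)
  Distance 4: (x=0, y=2)
Total reachable: 7 (grid has 8 open cells total)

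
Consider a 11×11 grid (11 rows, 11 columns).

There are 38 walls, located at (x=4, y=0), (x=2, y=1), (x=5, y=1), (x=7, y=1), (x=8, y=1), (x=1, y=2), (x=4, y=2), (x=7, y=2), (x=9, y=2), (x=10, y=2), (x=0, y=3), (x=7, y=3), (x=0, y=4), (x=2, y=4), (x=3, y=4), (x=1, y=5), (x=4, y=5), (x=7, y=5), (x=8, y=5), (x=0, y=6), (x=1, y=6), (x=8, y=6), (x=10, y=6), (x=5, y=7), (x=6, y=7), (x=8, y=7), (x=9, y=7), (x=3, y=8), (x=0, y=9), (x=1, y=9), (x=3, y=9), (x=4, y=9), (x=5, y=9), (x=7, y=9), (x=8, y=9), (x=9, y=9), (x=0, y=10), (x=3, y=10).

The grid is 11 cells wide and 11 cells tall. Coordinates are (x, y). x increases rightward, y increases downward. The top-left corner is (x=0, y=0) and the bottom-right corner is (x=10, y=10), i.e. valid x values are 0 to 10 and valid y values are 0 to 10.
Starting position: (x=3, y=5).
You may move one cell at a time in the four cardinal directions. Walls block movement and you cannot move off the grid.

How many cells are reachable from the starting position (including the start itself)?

BFS flood-fill from (x=3, y=5):
  Distance 0: (x=3, y=5)
  Distance 1: (x=2, y=5), (x=3, y=6)
  Distance 2: (x=2, y=6), (x=4, y=6), (x=3, y=7)
  Distance 3: (x=5, y=6), (x=2, y=7), (x=4, y=7)
  Distance 4: (x=5, y=5), (x=6, y=6), (x=1, y=7), (x=2, y=8), (x=4, y=8)
  Distance 5: (x=5, y=4), (x=6, y=5), (x=7, y=6), (x=0, y=7), (x=1, y=8), (x=5, y=8), (x=2, y=9)
  Distance 6: (x=5, y=3), (x=4, y=4), (x=6, y=4), (x=7, y=7), (x=0, y=8), (x=6, y=8), (x=2, y=10)
  Distance 7: (x=5, y=2), (x=4, y=3), (x=6, y=3), (x=7, y=4), (x=7, y=8), (x=6, y=9), (x=1, y=10)
  Distance 8: (x=6, y=2), (x=3, y=3), (x=8, y=4), (x=8, y=8), (x=6, y=10)
  Distance 9: (x=6, y=1), (x=3, y=2), (x=2, y=3), (x=8, y=3), (x=9, y=4), (x=9, y=8), (x=5, y=10), (x=7, y=10)
  Distance 10: (x=6, y=0), (x=3, y=1), (x=2, y=2), (x=8, y=2), (x=1, y=3), (x=9, y=3), (x=10, y=4), (x=9, y=5), (x=10, y=8), (x=4, y=10), (x=8, y=10)
  Distance 11: (x=3, y=0), (x=5, y=0), (x=7, y=0), (x=4, y=1), (x=10, y=3), (x=1, y=4), (x=10, y=5), (x=9, y=6), (x=10, y=7), (x=10, y=9), (x=9, y=10)
  Distance 12: (x=2, y=0), (x=8, y=0), (x=10, y=10)
  Distance 13: (x=1, y=0), (x=9, y=0)
  Distance 14: (x=0, y=0), (x=10, y=0), (x=1, y=1), (x=9, y=1)
  Distance 15: (x=0, y=1), (x=10, y=1)
  Distance 16: (x=0, y=2)
Total reachable: 82 (grid has 83 open cells total)

Answer: Reachable cells: 82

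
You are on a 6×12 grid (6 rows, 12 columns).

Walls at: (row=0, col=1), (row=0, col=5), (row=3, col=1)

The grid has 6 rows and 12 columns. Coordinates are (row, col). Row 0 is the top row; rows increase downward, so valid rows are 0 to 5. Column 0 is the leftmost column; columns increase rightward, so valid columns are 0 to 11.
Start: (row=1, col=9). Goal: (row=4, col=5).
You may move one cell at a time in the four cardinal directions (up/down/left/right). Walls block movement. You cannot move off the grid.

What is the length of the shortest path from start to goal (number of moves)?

BFS from (row=1, col=9) until reaching (row=4, col=5):
  Distance 0: (row=1, col=9)
  Distance 1: (row=0, col=9), (row=1, col=8), (row=1, col=10), (row=2, col=9)
  Distance 2: (row=0, col=8), (row=0, col=10), (row=1, col=7), (row=1, col=11), (row=2, col=8), (row=2, col=10), (row=3, col=9)
  Distance 3: (row=0, col=7), (row=0, col=11), (row=1, col=6), (row=2, col=7), (row=2, col=11), (row=3, col=8), (row=3, col=10), (row=4, col=9)
  Distance 4: (row=0, col=6), (row=1, col=5), (row=2, col=6), (row=3, col=7), (row=3, col=11), (row=4, col=8), (row=4, col=10), (row=5, col=9)
  Distance 5: (row=1, col=4), (row=2, col=5), (row=3, col=6), (row=4, col=7), (row=4, col=11), (row=5, col=8), (row=5, col=10)
  Distance 6: (row=0, col=4), (row=1, col=3), (row=2, col=4), (row=3, col=5), (row=4, col=6), (row=5, col=7), (row=5, col=11)
  Distance 7: (row=0, col=3), (row=1, col=2), (row=2, col=3), (row=3, col=4), (row=4, col=5), (row=5, col=6)  <- goal reached here
One shortest path (7 moves): (row=1, col=9) -> (row=1, col=8) -> (row=1, col=7) -> (row=1, col=6) -> (row=1, col=5) -> (row=2, col=5) -> (row=3, col=5) -> (row=4, col=5)

Answer: Shortest path length: 7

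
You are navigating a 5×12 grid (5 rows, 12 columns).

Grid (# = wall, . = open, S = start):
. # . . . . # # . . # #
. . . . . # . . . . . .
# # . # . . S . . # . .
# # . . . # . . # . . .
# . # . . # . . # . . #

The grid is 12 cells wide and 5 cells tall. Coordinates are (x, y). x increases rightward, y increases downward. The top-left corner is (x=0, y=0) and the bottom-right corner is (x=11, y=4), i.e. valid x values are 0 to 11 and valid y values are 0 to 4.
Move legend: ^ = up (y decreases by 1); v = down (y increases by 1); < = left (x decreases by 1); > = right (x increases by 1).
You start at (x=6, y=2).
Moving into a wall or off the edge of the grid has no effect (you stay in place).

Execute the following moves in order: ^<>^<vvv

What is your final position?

Start: (x=6, y=2)
  ^ (up): (x=6, y=2) -> (x=6, y=1)
  < (left): blocked, stay at (x=6, y=1)
  > (right): (x=6, y=1) -> (x=7, y=1)
  ^ (up): blocked, stay at (x=7, y=1)
  < (left): (x=7, y=1) -> (x=6, y=1)
  v (down): (x=6, y=1) -> (x=6, y=2)
  v (down): (x=6, y=2) -> (x=6, y=3)
  v (down): (x=6, y=3) -> (x=6, y=4)
Final: (x=6, y=4)

Answer: Final position: (x=6, y=4)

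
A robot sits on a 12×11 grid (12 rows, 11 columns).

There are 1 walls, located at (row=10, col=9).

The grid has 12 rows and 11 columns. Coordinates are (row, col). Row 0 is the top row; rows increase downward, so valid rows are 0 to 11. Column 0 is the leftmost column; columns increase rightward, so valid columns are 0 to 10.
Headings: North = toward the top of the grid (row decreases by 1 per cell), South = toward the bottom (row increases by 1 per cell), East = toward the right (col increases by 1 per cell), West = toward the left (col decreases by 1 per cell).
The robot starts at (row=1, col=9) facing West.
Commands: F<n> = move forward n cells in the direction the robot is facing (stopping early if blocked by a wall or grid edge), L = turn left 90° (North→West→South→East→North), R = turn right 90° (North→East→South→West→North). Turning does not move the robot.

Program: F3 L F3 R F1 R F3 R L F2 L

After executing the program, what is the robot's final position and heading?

Start: (row=1, col=9), facing West
  F3: move forward 3, now at (row=1, col=6)
  L: turn left, now facing South
  F3: move forward 3, now at (row=4, col=6)
  R: turn right, now facing West
  F1: move forward 1, now at (row=4, col=5)
  R: turn right, now facing North
  F3: move forward 3, now at (row=1, col=5)
  R: turn right, now facing East
  L: turn left, now facing North
  F2: move forward 1/2 (blocked), now at (row=0, col=5)
  L: turn left, now facing West
Final: (row=0, col=5), facing West

Answer: Final position: (row=0, col=5), facing West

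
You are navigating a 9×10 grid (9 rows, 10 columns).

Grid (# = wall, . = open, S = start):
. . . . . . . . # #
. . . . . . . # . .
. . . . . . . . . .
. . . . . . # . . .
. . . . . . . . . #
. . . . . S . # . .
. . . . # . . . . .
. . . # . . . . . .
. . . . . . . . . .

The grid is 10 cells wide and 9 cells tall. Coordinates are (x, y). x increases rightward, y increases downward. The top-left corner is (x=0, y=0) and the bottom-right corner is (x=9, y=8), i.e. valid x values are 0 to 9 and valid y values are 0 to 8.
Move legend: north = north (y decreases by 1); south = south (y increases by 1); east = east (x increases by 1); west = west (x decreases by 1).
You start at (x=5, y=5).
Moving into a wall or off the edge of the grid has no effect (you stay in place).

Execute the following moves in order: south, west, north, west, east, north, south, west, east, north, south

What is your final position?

Start: (x=5, y=5)
  south (south): (x=5, y=5) -> (x=5, y=6)
  west (west): blocked, stay at (x=5, y=6)
  north (north): (x=5, y=6) -> (x=5, y=5)
  west (west): (x=5, y=5) -> (x=4, y=5)
  east (east): (x=4, y=5) -> (x=5, y=5)
  north (north): (x=5, y=5) -> (x=5, y=4)
  south (south): (x=5, y=4) -> (x=5, y=5)
  west (west): (x=5, y=5) -> (x=4, y=5)
  east (east): (x=4, y=5) -> (x=5, y=5)
  north (north): (x=5, y=5) -> (x=5, y=4)
  south (south): (x=5, y=4) -> (x=5, y=5)
Final: (x=5, y=5)

Answer: Final position: (x=5, y=5)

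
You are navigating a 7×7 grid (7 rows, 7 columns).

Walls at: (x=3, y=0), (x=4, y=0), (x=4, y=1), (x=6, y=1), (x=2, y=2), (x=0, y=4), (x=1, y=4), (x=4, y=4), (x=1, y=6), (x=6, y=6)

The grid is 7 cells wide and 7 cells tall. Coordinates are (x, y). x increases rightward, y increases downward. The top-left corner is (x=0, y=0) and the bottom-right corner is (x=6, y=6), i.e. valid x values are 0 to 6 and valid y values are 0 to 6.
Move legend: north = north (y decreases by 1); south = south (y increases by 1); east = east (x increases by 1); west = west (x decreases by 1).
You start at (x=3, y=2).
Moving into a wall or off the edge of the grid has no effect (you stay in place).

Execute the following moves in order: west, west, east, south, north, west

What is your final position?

Answer: Final position: (x=3, y=2)

Derivation:
Start: (x=3, y=2)
  west (west): blocked, stay at (x=3, y=2)
  west (west): blocked, stay at (x=3, y=2)
  east (east): (x=3, y=2) -> (x=4, y=2)
  south (south): (x=4, y=2) -> (x=4, y=3)
  north (north): (x=4, y=3) -> (x=4, y=2)
  west (west): (x=4, y=2) -> (x=3, y=2)
Final: (x=3, y=2)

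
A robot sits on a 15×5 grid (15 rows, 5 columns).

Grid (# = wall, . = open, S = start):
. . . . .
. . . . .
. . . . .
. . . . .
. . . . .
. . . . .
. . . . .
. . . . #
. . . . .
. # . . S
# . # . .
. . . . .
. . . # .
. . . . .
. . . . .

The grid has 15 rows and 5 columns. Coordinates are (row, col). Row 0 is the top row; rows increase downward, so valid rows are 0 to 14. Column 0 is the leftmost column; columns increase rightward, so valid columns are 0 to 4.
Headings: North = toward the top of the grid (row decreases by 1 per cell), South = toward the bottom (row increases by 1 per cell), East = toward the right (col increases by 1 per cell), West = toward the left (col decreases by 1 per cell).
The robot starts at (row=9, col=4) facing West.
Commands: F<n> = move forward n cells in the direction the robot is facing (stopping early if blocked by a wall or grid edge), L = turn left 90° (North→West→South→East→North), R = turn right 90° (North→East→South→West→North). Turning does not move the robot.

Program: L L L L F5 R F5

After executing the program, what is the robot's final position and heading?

Answer: Final position: (row=4, col=2), facing North

Derivation:
Start: (row=9, col=4), facing West
  L: turn left, now facing South
  L: turn left, now facing East
  L: turn left, now facing North
  L: turn left, now facing West
  F5: move forward 2/5 (blocked), now at (row=9, col=2)
  R: turn right, now facing North
  F5: move forward 5, now at (row=4, col=2)
Final: (row=4, col=2), facing North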